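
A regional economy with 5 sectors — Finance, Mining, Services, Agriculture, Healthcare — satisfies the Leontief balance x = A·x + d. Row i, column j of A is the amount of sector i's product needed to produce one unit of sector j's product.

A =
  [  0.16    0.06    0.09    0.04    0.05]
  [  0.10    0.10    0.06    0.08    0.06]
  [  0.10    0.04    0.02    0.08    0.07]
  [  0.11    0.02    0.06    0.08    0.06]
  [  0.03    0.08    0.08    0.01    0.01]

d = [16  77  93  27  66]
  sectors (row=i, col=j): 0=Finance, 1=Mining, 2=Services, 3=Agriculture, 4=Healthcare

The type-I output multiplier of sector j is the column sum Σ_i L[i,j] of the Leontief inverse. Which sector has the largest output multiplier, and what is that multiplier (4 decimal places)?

Finance (1.7752)

Form M = I − A:
  [  0.84   -0.06   -0.09   -0.04   -0.05]
  [ -0.10    0.90   -0.06   -0.08   -0.06]
  [ -0.10   -0.04    0.98   -0.08   -0.07]
  [ -0.11   -0.02   -0.06    0.92   -0.06]
  [ -0.03   -0.08   -0.08   -0.01    0.99]
Leontief inverse L = M⁻¹:
  [  1.2301    0.0967    0.1301    0.0741    0.0817]
  [  0.1656    1.1373    0.0994    0.1157    0.0913]
  [  0.1503    0.0673    1.0523    0.1049    0.0924]
  [  0.1647    0.0472    0.0927    1.1072    0.0848]
  [  0.0645    0.1007    0.0979    0.0313    1.0283]
Total output x = L · d:
  x_0 = 1.2301·16 + 0.0967·77 + 0.1301·93 + 0.0741·27 + 0.0817·66 = 46.6165
  x_1 = 0.1656·16 + 1.1373·77 + 0.0994·93 + 0.1157·27 + 0.0913·66 = 108.6141
  x_2 = 0.1503·16 + 0.0673·77 + 1.0523·93 + 0.1049·27 + 0.0924·66 = 114.3879
  x_3 = 0.1647·16 + 0.0472·77 + 0.0927·93 + 1.1072·27 + 0.0848·66 = 50.3912
  x_4 = 0.0645·16 + 0.1007·77 + 0.0979·93 + 0.0313·27 + 1.0283·66 = 86.6087
Output multipliers (column sums of L):
  Finance: 1.7752
  Mining: 1.4493
  Services: 1.4725
  Agriculture: 1.4332
  Healthcare: 1.3786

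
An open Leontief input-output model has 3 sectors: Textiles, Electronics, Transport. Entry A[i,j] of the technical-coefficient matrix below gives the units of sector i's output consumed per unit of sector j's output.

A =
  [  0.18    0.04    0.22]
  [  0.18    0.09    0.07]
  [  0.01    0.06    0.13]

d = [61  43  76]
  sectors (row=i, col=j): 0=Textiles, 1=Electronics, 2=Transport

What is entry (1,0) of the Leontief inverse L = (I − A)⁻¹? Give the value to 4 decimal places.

L[1,0] = 0.2477

Form M = I − A:
  [  0.82   -0.04   -0.22]
  [ -0.18    0.91   -0.07]
  [ -0.01   -0.06    0.87]
Leontief inverse L = M⁻¹:
  [  1.2400    0.0756    0.3196]
  [  0.2477    1.1199    0.1527]
  [  0.0313    0.0781    1.1636]
Total output x = L · d:
  x_0 = 1.2400·61 + 0.0756·43 + 0.3196·76 = 103.1831
  x_1 = 0.2477·61 + 1.1199·43 + 0.1527·76 = 74.8707
  x_2 = 0.0313·61 + 0.0781·43 + 1.1636·76 = 93.7058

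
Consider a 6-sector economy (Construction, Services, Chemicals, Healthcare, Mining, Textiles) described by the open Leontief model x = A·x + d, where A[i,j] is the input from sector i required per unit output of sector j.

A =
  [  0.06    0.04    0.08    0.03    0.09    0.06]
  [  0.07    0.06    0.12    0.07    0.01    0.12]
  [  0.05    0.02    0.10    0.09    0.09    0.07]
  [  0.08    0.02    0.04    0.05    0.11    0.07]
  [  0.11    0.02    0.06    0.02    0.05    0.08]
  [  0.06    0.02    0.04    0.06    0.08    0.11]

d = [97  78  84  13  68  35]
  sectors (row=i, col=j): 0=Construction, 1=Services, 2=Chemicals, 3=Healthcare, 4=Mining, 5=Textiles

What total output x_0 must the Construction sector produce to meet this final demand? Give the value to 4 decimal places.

135.0523

Form M = I − A:
  [  0.94   -0.04   -0.08   -0.03   -0.09   -0.06]
  [ -0.07    0.94   -0.12   -0.07   -0.01   -0.12]
  [ -0.05   -0.02    0.90   -0.09   -0.09   -0.07]
  [ -0.08   -0.02   -0.04    0.95   -0.11   -0.07]
  [ -0.11   -0.02   -0.06   -0.02    0.95   -0.08]
  [ -0.06   -0.02   -0.04   -0.06   -0.08    0.89]
Leontief inverse L = M⁻¹:
  [  1.1020    0.0559    0.1217    0.0601    0.1326    0.1080]
  [  0.1187    1.0802    0.1722    0.1126    0.0673    0.1821]
  [  0.0991    0.0369    1.1455    0.1252    0.1433    0.1245]
  [  0.1242    0.0357    0.0792    1.0774    0.1543    0.1180]
  [  0.1476    0.0353    0.0983    0.0474    1.0923    0.1243]
  [  0.1031    0.0353    0.0777    0.0891    0.1255    1.1597]
Total output x = L · d:
  x_0 = 1.1020·97 + 0.0559·78 + 0.1217·84 + 0.0601·13 + 0.1326·68 + 0.1080·35 = 135.0523
  x_1 = 0.1187·97 + 1.0802·78 + 0.1722·84 + 0.1126·13 + 0.0673·68 + 0.1821·35 = 122.6456
  x_2 = 0.0991·97 + 0.0369·78 + 1.1455·84 + 0.1252·13 + 0.1433·68 + 0.1245·35 = 124.4400
  x_3 = 0.1242·97 + 0.0357·78 + 0.0792·84 + 1.0774·13 + 0.1543·68 + 0.1180·35 = 50.1121
  x_4 = 0.1476·97 + 0.0353·78 + 0.0983·84 + 0.0474·13 + 1.0923·68 + 0.1243·35 = 104.5704
  x_5 = 0.1031·97 + 0.0353·78 + 0.0777·84 + 0.0891·13 + 0.1255·68 + 1.1597·35 = 69.5573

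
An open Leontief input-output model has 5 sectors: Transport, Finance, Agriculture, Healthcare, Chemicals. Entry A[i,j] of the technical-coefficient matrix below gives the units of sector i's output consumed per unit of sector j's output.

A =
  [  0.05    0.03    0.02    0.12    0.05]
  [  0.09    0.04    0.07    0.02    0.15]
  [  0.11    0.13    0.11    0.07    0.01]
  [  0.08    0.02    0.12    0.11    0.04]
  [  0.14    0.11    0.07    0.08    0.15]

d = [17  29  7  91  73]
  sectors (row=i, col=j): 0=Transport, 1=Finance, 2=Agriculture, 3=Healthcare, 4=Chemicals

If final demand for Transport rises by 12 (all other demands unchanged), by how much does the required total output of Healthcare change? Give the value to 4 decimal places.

Form M = I − A:
  [  0.95   -0.03   -0.02   -0.12   -0.05]
  [ -0.09    0.96   -0.07   -0.02   -0.15]
  [ -0.11   -0.13    0.89   -0.07   -0.01]
  [ -0.08   -0.02   -0.12    0.89   -0.04]
  [ -0.14   -0.11   -0.07   -0.08    0.85]
Leontief inverse L = M⁻¹:
  [  1.0899    0.0545    0.0568    0.1600    0.0819]
  [  0.1527    1.0871    0.1149    0.0725    0.2056]
  [  0.1701    0.1722    1.1623    0.1236    0.0599]
  [  0.1345    0.0602    0.1705    1.1633    0.0753]
  [  0.2259    0.1695    0.1360    0.1554    1.2286]
Total output x = L · d:
  x_0 = 1.0899·17 + 0.0545·29 + 0.0568·7 + 0.1600·91 + 0.0819·73 = 41.0471
  x_1 = 0.1527·17 + 1.0871·29 + 0.1149·7 + 0.0725·91 + 0.2056·73 = 56.5324
  x_2 = 0.1701·17 + 0.1722·29 + 1.1623·7 + 0.1236·91 + 0.0599·73 = 31.6405
  x_3 = 0.1345·17 + 0.0602·29 + 0.1705·7 + 1.1633·91 + 0.0753·73 = 116.5761
  x_4 = 0.2259·17 + 0.1695·29 + 0.1360·7 + 0.1554·91 + 1.2286·73 = 113.5366
Δx_3 = L[3,0] · Δd_0 = 0.1345 · 12 = 1.6139

1.6139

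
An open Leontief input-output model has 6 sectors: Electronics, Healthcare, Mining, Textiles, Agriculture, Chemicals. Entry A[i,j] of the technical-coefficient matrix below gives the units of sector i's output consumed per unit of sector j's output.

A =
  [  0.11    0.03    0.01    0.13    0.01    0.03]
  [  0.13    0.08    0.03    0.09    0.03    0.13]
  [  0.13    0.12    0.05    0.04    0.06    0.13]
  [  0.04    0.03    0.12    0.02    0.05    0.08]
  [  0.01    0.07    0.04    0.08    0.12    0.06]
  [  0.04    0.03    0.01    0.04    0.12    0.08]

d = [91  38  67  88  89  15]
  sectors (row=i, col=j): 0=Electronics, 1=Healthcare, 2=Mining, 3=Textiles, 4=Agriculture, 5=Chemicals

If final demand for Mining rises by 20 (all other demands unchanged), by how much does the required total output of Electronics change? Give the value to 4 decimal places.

Form M = I − A:
  [  0.89   -0.03   -0.01   -0.13   -0.01   -0.03]
  [ -0.13    0.92   -0.03   -0.09   -0.03   -0.13]
  [ -0.13   -0.12    0.95   -0.04   -0.06   -0.13]
  [ -0.04   -0.03   -0.12    0.98   -0.05   -0.08]
  [ -0.01   -0.07   -0.04   -0.08    0.88   -0.06]
  [ -0.04   -0.03   -0.01   -0.04   -0.12    0.92]
Leontief inverse L = M⁻¹:
  [  1.1474    0.0524    0.0367    0.1642    0.0357    0.0666]
  [  0.1881    1.1179    0.0608    0.1443    0.0786    0.1904]
  [  0.1968    0.1658    1.0798    0.1029    0.1145    0.1988]
  [  0.0848    0.0668    0.1416    1.0563    0.0906    0.1300]
  [  0.0493    0.1070    0.0693    0.1191    1.1675    0.1130]
  [  0.0683    0.0574    0.0305    0.0744    0.1616    1.1186]
Total output x = L · d:
  x_0 = 1.1474·91 + 0.0524·38 + 0.0367·67 + 0.1642·88 + 0.0357·89 + 0.0666·15 = 127.4874
  x_1 = 0.1881·91 + 1.1179·38 + 0.0608·67 + 0.1443·88 + 0.0786·89 + 0.1904·15 = 86.2156
  x_2 = 0.1968·91 + 0.1658·38 + 1.0798·67 + 0.1029·88 + 0.1145·89 + 0.1988·15 = 118.7828
  x_3 = 0.0848·91 + 0.0668·38 + 0.1416·67 + 1.0563·88 + 0.0906·89 + 0.1300·15 = 122.7099
  x_4 = 0.0493·91 + 0.1070·38 + 0.0693·67 + 0.1191·88 + 1.1675·89 + 0.1130·15 = 129.2806
  x_5 = 0.0683·91 + 0.0574·38 + 0.0305·67 + 0.0744·88 + 0.1616·89 + 1.1186·15 = 48.1477
Δx_0 = L[0,2] · Δd_2 = 0.0367 · 20 = 0.7335

0.7335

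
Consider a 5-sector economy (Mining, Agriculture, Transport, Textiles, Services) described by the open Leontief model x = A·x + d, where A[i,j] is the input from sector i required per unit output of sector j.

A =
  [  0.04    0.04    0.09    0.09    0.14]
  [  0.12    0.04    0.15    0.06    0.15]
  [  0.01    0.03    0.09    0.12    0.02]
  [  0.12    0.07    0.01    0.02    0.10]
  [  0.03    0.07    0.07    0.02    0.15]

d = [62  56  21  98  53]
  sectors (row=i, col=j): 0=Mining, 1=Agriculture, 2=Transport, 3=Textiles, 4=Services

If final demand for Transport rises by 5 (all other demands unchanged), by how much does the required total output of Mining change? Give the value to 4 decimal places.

0.6782

Form M = I − A:
  [  0.96   -0.04   -0.09   -0.09   -0.14]
  [ -0.12    0.96   -0.15   -0.06   -0.15]
  [ -0.01   -0.03    0.91   -0.12   -0.02]
  [ -0.12   -0.07   -0.01    0.98   -0.10]
  [ -0.03   -0.07   -0.07   -0.02    0.85]
Leontief inverse L = M⁻¹:
  [  1.0742    0.0732    0.1356    0.1240    0.2076]
  [  0.1585    1.0802    0.2130    0.1116    0.2349]
  [  0.0380    0.0513    1.1172    0.1446    0.0586]
  [  0.1491    0.0966    0.0550    1.0502    0.1665]
  [  0.0576    0.0980    0.1156    0.0502    1.2119]
Total output x = L · d:
  x_0 = 1.0742·62 + 0.0732·56 + 0.1356·21 + 0.1240·98 + 0.2076·53 = 96.7011
  x_1 = 0.1585·62 + 1.0802·56 + 0.2130·21 + 0.1116·98 + 0.2349·53 = 98.1751
  x_2 = 0.0380·62 + 0.0513·56 + 1.1172·21 + 0.1446·98 + 0.0586·53 = 45.9683
  x_3 = 0.1491·62 + 0.0966·56 + 0.0550·21 + 1.0502·98 + 0.1665·53 = 127.5509
  x_4 = 0.0576·62 + 0.0980·56 + 0.1156·21 + 0.0502·98 + 1.2119·53 = 80.6377
Δx_0 = L[0,2] · Δd_2 = 0.1356 · 5 = 0.6782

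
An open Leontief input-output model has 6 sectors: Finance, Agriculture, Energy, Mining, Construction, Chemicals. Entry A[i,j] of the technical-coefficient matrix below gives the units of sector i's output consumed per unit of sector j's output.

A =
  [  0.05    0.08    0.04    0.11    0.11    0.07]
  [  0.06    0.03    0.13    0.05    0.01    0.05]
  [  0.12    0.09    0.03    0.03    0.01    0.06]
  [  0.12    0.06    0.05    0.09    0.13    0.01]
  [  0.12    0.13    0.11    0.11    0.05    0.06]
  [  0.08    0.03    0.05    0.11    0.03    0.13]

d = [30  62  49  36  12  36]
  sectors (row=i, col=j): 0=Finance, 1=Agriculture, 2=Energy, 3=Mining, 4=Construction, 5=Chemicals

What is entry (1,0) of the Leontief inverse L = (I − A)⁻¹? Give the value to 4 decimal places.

L[1,0] = 0.1121

Form M = I − A:
  [  0.95   -0.08   -0.04   -0.11   -0.11   -0.07]
  [ -0.06    0.97   -0.13   -0.05   -0.01   -0.05]
  [ -0.12   -0.09    0.97   -0.03   -0.01   -0.06]
  [ -0.12   -0.06   -0.05    0.91   -0.13   -0.01]
  [ -0.12   -0.13   -0.11   -0.11    0.95   -0.06]
  [ -0.08   -0.03   -0.05   -0.11   -0.03    0.87]
Leontief inverse L = M⁻¹:
  [  1.1271    0.1386    0.0988    0.1810    0.1615    0.1187]
  [  0.1121    1.0691    0.1618    0.0930    0.0414    0.0855]
  [  0.1673    0.1272    1.0693    0.0799    0.0460    0.0986]
  [  0.1968    0.1249    0.1088    1.1625    0.1861    0.0567]
  [  0.2093    0.1980    0.1771    0.1907    1.1107    0.1192]
  [  0.1492    0.0795    0.0960    0.1780    0.0808    1.1802]
Total output x = L · d:
  x_0 = 1.1271·30 + 0.1386·62 + 0.0988·49 + 0.1810·36 + 0.1615·12 + 0.1187·36 = 59.9794
  x_1 = 0.1121·30 + 1.0691·62 + 0.1618·49 + 0.0930·36 + 0.0414·12 + 0.0855·36 = 84.5015
  x_2 = 0.1673·30 + 0.1272·62 + 1.0693·49 + 0.0799·36 + 0.0460·12 + 0.0986·36 = 72.2800
  x_3 = 0.1968·30 + 0.1249·62 + 0.1088·49 + 1.1625·36 + 0.1861·12 + 0.0567·36 = 65.1043
  x_4 = 0.2093·30 + 0.1980·62 + 0.1771·49 + 0.1907·36 + 1.1107·12 + 0.1192·36 = 51.7196
  x_5 = 0.1492·30 + 0.0795·62 + 0.0960·49 + 0.1780·36 + 0.0808·12 + 1.1802·36 = 63.9775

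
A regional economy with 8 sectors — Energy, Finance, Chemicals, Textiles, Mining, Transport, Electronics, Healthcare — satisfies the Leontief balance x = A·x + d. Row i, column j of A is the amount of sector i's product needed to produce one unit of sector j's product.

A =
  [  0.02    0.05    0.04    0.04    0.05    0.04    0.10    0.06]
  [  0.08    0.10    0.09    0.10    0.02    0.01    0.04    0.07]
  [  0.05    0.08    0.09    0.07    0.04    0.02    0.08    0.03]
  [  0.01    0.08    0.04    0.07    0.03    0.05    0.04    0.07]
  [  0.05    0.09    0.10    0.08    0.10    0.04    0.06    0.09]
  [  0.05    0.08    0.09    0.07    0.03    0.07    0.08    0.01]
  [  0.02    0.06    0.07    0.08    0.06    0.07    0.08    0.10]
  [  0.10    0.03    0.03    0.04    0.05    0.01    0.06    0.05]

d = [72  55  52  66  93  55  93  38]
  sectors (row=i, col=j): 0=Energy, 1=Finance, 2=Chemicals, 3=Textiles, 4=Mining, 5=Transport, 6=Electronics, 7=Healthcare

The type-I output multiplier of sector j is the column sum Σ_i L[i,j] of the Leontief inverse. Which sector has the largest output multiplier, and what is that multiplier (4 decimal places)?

Form M = I − A:
  [  0.98   -0.05   -0.04   -0.04   -0.05   -0.04   -0.10   -0.06]
  [ -0.08    0.90   -0.09   -0.10   -0.02   -0.01   -0.04   -0.07]
  [ -0.05   -0.08    0.91   -0.07   -0.04   -0.02   -0.08   -0.03]
  [ -0.01   -0.08   -0.04    0.93   -0.03   -0.05   -0.04   -0.07]
  [ -0.05   -0.09   -0.10   -0.08    0.90   -0.04   -0.06   -0.09]
  [ -0.05   -0.08   -0.09   -0.07   -0.03    0.93   -0.08   -0.01]
  [ -0.02   -0.06   -0.07   -0.08   -0.06   -0.07    0.92   -0.10]
  [ -0.10   -0.03   -0.03   -0.04   -0.05   -0.01   -0.06    0.95]
Leontief inverse L = M⁻¹:
  [  1.0567    0.1038    0.0924    0.0939    0.0867    0.0698    0.1503    0.1090]
  [  0.1249    1.1667    0.1508    0.1646    0.0602    0.0415    0.1004    0.1275]
  [  0.0899    0.1434    1.1500    0.1320    0.0793    0.0519    0.1370    0.0848]
  [  0.0472    0.1326    0.0891    1.1215    0.0615    0.0760    0.0854    0.1138]
  [  0.1072    0.1732    0.1795    0.1607    1.1549    0.0805    0.1346    0.1615]
  [  0.0907    0.1475    0.1544    0.1354    0.0695    1.1056    0.1405    0.0645]
  [  0.0702    0.1317    0.1386    0.1505    0.1070    0.1081    1.1458    0.1615]
  [  0.1310    0.0769    0.0744    0.0859    0.0844    0.0362    0.1078    1.0950]
Total output x = L · d:
  x_0 = 1.0567·72 + 0.1038·55 + 0.0924·52 + 0.0939·66 + 0.0867·93 + 0.0698·55 + 0.1503·93 + 0.1090·38 = 122.8174
  x_1 = 0.1249·72 + 1.1667·55 + 0.1508·52 + 0.1646·66 + 0.0602·93 + 0.0415·55 + 0.1004·93 + 0.1275·38 = 113.9293
  x_2 = 0.0899·72 + 0.1434·55 + 1.1500·52 + 0.1320·66 + 0.0793·93 + 0.0519·55 + 0.1370·93 + 0.0848·38 = 109.0523
  x_3 = 0.0472·72 + 0.1326·55 + 0.0891·52 + 1.1215·66 + 0.0615·93 + 0.0760·55 + 0.0854·93 + 0.1138·38 = 111.5084
  x_4 = 0.1072·72 + 0.1732·55 + 0.1795·52 + 0.1607·66 + 1.1549·93 + 0.0805·55 + 0.1346·93 + 0.1615·38 = 167.6651
  x_5 = 0.0907·72 + 0.1475·55 + 0.1544·52 + 0.1354·66 + 0.0695·93 + 1.1056·55 + 0.1405·93 + 0.0645·38 = 114.4023
  x_6 = 0.0702·72 + 0.1317·55 + 0.1386·52 + 0.1505·66 + 0.1070·93 + 0.1081·55 + 1.1458·93 + 0.1615·38 = 158.0238
  x_7 = 0.1310·72 + 0.0769·55 + 0.0744·52 + 0.0859·66 + 0.0844·93 + 0.0362·55 + 0.1078·93 + 1.0950·38 = 84.6739
Output multipliers (column sums of L):
  Energy: 1.7178
  Finance: 2.0759
  Chemicals: 2.0292
  Textiles: 2.0444
  Mining: 1.7033
  Transport: 1.5696
  Electronics: 2.0019
  Healthcare: 1.9174

Finance (2.0759)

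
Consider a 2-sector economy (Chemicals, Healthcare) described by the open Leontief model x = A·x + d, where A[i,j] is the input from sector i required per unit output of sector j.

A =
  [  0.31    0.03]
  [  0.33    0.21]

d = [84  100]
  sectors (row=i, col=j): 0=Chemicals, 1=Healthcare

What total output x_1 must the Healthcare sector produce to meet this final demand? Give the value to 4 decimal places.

180.7175

Form M = I − A:
  [  0.69   -0.03]
  [ -0.33    0.79]
Leontief inverse L = M⁻¹:
  [  1.4761    0.0561]
  [  0.6166    1.2892]
Total output x = L · d:
  x_0 = 1.4761·84 + 0.0561·100 = 129.5964
  x_1 = 0.6166·84 + 1.2892·100 = 180.7175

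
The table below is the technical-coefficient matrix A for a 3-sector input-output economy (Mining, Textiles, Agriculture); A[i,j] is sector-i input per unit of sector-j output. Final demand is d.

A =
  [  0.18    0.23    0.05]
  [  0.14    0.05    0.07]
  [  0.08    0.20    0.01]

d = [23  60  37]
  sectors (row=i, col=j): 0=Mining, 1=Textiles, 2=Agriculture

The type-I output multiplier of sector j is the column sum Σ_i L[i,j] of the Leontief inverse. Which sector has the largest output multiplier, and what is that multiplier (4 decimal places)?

Form M = I − A:
  [  0.82   -0.23   -0.05]
  [ -0.14    0.95   -0.07]
  [ -0.08   -0.20    0.99]
Leontief inverse L = M⁻¹:
  [  1.2844    0.3295    0.0882]
  [  0.1999    1.1198    0.0893]
  [  0.1442    0.2529    1.0353]
Total output x = L · d:
  x_0 = 1.2844·23 + 0.3295·60 + 0.0882·37 = 52.5736
  x_1 = 0.1999·23 + 1.1198·60 + 0.0893·37 = 75.0902
  x_2 = 0.1442·23 + 0.2529·60 + 1.0353·37 = 56.7919
Output multipliers (column sums of L):
  Mining: 1.6284
  Textiles: 1.7022
  Agriculture: 1.2127

Textiles (1.7022)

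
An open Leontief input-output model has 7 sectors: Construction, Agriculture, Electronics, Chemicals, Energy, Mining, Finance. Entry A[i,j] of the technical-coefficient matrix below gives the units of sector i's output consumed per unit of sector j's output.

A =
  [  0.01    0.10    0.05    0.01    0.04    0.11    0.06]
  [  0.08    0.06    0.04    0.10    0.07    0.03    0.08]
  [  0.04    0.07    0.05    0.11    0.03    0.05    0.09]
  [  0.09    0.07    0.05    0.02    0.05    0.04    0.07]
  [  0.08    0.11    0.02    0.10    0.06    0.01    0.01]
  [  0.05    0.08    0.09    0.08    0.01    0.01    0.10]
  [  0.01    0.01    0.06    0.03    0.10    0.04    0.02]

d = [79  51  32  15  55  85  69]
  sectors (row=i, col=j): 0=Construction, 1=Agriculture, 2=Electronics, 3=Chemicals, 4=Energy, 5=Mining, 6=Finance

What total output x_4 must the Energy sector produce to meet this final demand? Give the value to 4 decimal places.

88.2009

Form M = I − A:
  [  0.99   -0.10   -0.05   -0.01   -0.04   -0.11   -0.06]
  [ -0.08    0.94   -0.04   -0.10   -0.07   -0.03   -0.08]
  [ -0.04   -0.07    0.95   -0.11   -0.03   -0.05   -0.09]
  [ -0.09   -0.07   -0.05    0.98   -0.05   -0.04   -0.07]
  [ -0.08   -0.11   -0.02   -0.10    0.94   -0.01   -0.01]
  [ -0.05   -0.08   -0.09   -0.08   -0.01    0.99   -0.10]
  [ -0.01   -0.01   -0.06   -0.03   -0.10   -0.04    0.98]
Leontief inverse L = M⁻¹:
  [  1.0436    0.1423    0.0843    0.0559    0.0729    0.1316    0.1014]
  [  0.1195    1.1127    0.0768    0.1437    0.1118    0.0628    0.1230]
  [  0.0783    0.1170    1.0872    0.1525    0.0699    0.0794    0.1339]
  [  0.1204    0.1148    0.0821    1.0602    0.0849    0.0691    0.1079]
  [  0.1186    0.1588    0.0502    0.1396    1.0955    0.0392    0.0500]
  [  0.0840    0.1231    0.1246    0.1217    0.0494    1.0406    0.1420]
  [  0.0359    0.0447    0.0809    0.0630    0.1226    0.0554    1.0451]
Total output x = L · d:
  x_0 = 1.0436·79 + 0.1423·51 + 0.0843·32 + 0.0559·15 + 0.0729·55 + 0.1316·85 + 0.1014·69 = 115.4318
  x_1 = 0.1195·79 + 1.1127·51 + 0.0768·32 + 0.1437·15 + 0.1118·55 + 0.0628·85 + 0.1230·69 = 90.7745
  x_2 = 0.0783·79 + 0.1170·51 + 1.0872·32 + 0.1525·15 + 0.0699·55 + 0.0794·85 + 0.1339·69 = 69.0626
  x_3 = 0.1204·79 + 0.1148·51 + 0.0821·32 + 1.0602·15 + 0.0849·55 + 0.0691·85 + 0.1079·69 = 51.8871
  x_4 = 0.1186·79 + 0.1588·51 + 0.0502·32 + 0.1396·15 + 1.0955·55 + 0.0392·85 + 0.0500·69 = 88.2009
  x_5 = 0.0840·79 + 0.1231·51 + 0.1246·32 + 0.1217·15 + 0.0494·55 + 1.0406·85 + 0.1420·69 = 119.7006
  x_6 = 0.0359·79 + 0.0447·51 + 0.0809·32 + 0.0630·15 + 0.1226·55 + 0.0554·85 + 1.0451·69 = 92.2148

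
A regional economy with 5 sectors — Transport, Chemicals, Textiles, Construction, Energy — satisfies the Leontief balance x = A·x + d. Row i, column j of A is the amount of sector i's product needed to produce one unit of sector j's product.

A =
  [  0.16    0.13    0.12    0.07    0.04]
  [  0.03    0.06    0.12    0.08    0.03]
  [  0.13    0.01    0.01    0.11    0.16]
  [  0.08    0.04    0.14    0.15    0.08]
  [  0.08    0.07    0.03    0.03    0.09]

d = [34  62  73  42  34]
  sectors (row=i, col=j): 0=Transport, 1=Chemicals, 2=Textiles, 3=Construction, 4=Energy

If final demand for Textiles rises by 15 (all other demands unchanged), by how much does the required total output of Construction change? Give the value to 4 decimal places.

Form M = I − A:
  [  0.84   -0.13   -0.12   -0.07   -0.04]
  [ -0.03    0.94   -0.12   -0.08   -0.03]
  [ -0.13   -0.01    0.99   -0.11   -0.16]
  [ -0.08   -0.04   -0.14    0.85   -0.08]
  [ -0.08   -0.07   -0.03   -0.03    0.91]
Leontief inverse L = M⁻¹:
  [  1.2529    0.1900    0.1995    0.1508    0.1097]
  [  0.0845    1.0889    0.1635    0.1334    0.0801]
  [  0.2049    0.0629    1.0730    0.1692    0.2146]
  [  0.1678    0.0894    0.2100    1.2314    0.1555]
  [  0.1289    0.1055    0.0724    0.0697    1.1269]
Total output x = L · d:
  x_0 = 1.2529·34 + 0.1900·62 + 0.1995·73 + 0.1508·42 + 0.1097·34 = 79.0068
  x_1 = 0.0845·34 + 1.0889·62 + 0.1635·73 + 0.1334·42 + 0.0801·34 = 90.6516
  x_2 = 0.2049·34 + 0.0629·62 + 1.0730·73 + 0.1692·42 + 0.2146·34 = 103.6001
  x_3 = 0.1678·34 + 0.0894·62 + 0.2100·73 + 1.2314·42 + 0.1555·34 = 83.5845
  x_4 = 0.1289·34 + 0.1055·62 + 0.0724·73 + 0.0697·42 + 1.1269·34 = 57.4524
Δx_3 = L[3,2] · Δd_2 = 0.2100 · 15 = 3.1503

3.1503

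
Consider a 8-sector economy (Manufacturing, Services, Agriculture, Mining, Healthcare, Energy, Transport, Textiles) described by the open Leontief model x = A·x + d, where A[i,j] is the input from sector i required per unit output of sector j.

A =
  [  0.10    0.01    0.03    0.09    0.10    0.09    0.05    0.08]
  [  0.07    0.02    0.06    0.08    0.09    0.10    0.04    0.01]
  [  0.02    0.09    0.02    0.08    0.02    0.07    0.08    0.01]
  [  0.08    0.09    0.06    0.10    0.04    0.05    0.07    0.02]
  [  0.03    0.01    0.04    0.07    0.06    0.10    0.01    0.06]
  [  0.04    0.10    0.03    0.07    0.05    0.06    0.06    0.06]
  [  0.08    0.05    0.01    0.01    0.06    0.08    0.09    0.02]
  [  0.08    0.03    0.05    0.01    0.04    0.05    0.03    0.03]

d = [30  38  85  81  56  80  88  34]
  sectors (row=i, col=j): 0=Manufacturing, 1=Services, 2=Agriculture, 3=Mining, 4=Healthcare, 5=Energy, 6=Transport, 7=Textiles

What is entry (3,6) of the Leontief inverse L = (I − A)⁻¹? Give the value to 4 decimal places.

L[3,6] = 0.1226

Form M = I − A:
  [  0.90   -0.01   -0.03   -0.09   -0.10   -0.09   -0.05   -0.08]
  [ -0.07    0.98   -0.06   -0.08   -0.09   -0.10   -0.04   -0.01]
  [ -0.02   -0.09    0.98   -0.08   -0.02   -0.07   -0.08   -0.01]
  [ -0.08   -0.09   -0.06    0.90   -0.04   -0.05   -0.07   -0.02]
  [ -0.03   -0.01   -0.04   -0.07    0.94   -0.10   -0.01   -0.06]
  [ -0.04   -0.10   -0.03   -0.07   -0.05    0.94   -0.06   -0.06]
  [ -0.08   -0.05   -0.01   -0.01   -0.06   -0.08    0.91   -0.02]
  [ -0.08   -0.03   -0.05   -0.01   -0.04   -0.05   -0.03    0.97]
Leontief inverse L = M⁻¹:
  [  1.1634    0.0594    0.0674    0.1550    0.1578    0.1629    0.1009    0.1224]
  [  0.1211    1.0668    0.0915    0.1401    0.1391    0.1639    0.0862    0.0453]
  [  0.0660    0.1291    1.0475    0.1274    0.0629    0.1237    0.1212    0.0342]
  [  0.1407    0.1384    0.0957    1.1649    0.0964    0.1209    0.1226    0.0540]
  [  0.0705    0.0487    0.0664    0.1156    1.0968    0.1482    0.0455    0.0873]
  [  0.0942    0.1421    0.0634    0.1251    0.1006    1.1238    0.1048    0.0904]
  [  0.1267    0.0838    0.0350    0.0552    0.1061    0.1367    1.1287    0.0511]
  [  0.1162    0.0579    0.0705    0.0486    0.0752    0.0944    0.0607    1.0546]
Total output x = L · d:
  x_0 = 1.1634·30 + 0.0594·38 + 0.0674·85 + 0.1550·81 + 0.1578·56 + 0.1629·80 + 0.1009·88 + 0.1224·34 = 90.3529
  x_1 = 0.1211·30 + 1.0668·38 + 0.0915·85 + 0.1401·81 + 0.1391·56 + 0.1639·80 + 0.0862·88 + 0.0453·34 = 93.3228
  x_2 = 0.0660·30 + 0.1291·38 + 1.0475·85 + 0.1274·81 + 0.0629·56 + 0.1237·80 + 0.1212·88 + 0.0342·34 = 131.4799
  x_3 = 0.1407·30 + 0.1384·38 + 0.0957·85 + 1.1649·81 + 0.0964·56 + 0.1209·80 + 0.1226·88 + 0.0540·34 = 139.6686
  x_4 = 0.0705·30 + 0.0487·38 + 0.0664·85 + 0.1156·81 + 1.0968·56 + 0.1482·80 + 0.0455·88 + 0.0873·34 = 99.2299
  x_5 = 0.0942·30 + 0.1421·38 + 0.0634·85 + 0.1251·81 + 0.1006·56 + 1.1238·80 + 0.1048·88 + 0.0904·34 = 131.5807
  x_6 = 0.1267·30 + 0.0838·38 + 0.0350·85 + 0.0552·81 + 0.1061·56 + 0.1367·80 + 1.1287·88 + 0.0511·34 = 132.3710
  x_7 = 0.1162·30 + 0.0579·38 + 0.0705·85 + 0.0486·81 + 0.0752·56 + 0.0944·80 + 0.0607·88 + 1.0546·34 = 68.5752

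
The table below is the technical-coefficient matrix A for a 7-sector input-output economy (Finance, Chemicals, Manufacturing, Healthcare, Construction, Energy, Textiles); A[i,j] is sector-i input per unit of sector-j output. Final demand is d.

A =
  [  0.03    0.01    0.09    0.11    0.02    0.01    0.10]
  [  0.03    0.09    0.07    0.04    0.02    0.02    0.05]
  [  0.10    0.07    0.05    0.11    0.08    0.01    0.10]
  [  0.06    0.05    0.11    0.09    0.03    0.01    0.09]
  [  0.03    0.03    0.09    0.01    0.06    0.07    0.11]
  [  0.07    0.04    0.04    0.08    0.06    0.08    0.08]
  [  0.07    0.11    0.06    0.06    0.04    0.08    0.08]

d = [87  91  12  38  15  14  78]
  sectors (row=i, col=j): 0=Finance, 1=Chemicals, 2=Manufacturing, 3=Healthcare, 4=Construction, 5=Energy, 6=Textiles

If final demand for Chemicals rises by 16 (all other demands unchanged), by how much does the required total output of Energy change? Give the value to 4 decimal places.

Form M = I − A:
  [  0.97   -0.01   -0.09   -0.11   -0.02   -0.01   -0.10]
  [ -0.03    0.91   -0.07   -0.04   -0.02   -0.02   -0.05]
  [ -0.10   -0.07    0.95   -0.11   -0.08   -0.01   -0.10]
  [ -0.06   -0.05   -0.11    0.91   -0.03   -0.01   -0.09]
  [ -0.03   -0.03   -0.09   -0.01    0.94   -0.07   -0.11]
  [ -0.07   -0.04   -0.04   -0.08   -0.06    0.92   -0.08]
  [ -0.07   -0.11   -0.06   -0.06   -0.04   -0.08    0.92]
Leontief inverse L = M⁻¹:
  [  1.0727    0.0540    0.1408    0.1631    0.0501    0.0338    0.1597]
  [  0.0624    1.1273    0.1102    0.0807    0.0439    0.0390    0.0966]
  [  0.1500    0.1250    1.1207    0.1760    0.1173    0.0430    0.1799]
  [  0.1078    0.1004    0.1686    1.1511    0.0646    0.0364    0.1590]
  [  0.0743    0.0764    0.1388    0.0616    1.0948    0.1030    0.1732]
  [  0.1154    0.0866    0.0986    0.1384    0.0945    1.1129    0.1496]
  [  0.1192    0.1645    0.1226    0.1233    0.0767    0.1137    1.1533]
Total output x = L · d:
  x_0 = 1.0727·87 + 0.0540·91 + 0.1408·12 + 0.1631·38 + 0.0501·15 + 0.0338·14 + 0.1597·78 = 119.8143
  x_1 = 0.0624·87 + 1.1273·91 + 0.1102·12 + 0.0807·38 + 0.0439·15 + 0.0390·14 + 0.0966·78 = 121.1360
  x_2 = 0.1500·87 + 0.1250·91 + 1.1207·12 + 0.1760·38 + 0.1173·15 + 0.0430·14 + 0.1799·78 = 60.9589
  x_3 = 0.1078·87 + 0.1004·91 + 0.1686·12 + 1.1511·38 + 0.0646·15 + 0.0364·14 + 0.1590·78 = 78.1563
  x_4 = 0.0743·87 + 0.0764·91 + 0.1388·12 + 0.0616·38 + 1.0948·15 + 0.1030·14 + 0.1732·78 = 48.7969
  x_5 = 0.1154·87 + 0.0866·91 + 0.0986·12 + 0.1384·38 + 0.0945·15 + 1.1129·14 + 0.1496·78 = 53.0284
  x_6 = 0.1192·87 + 0.1645·91 + 0.1226·12 + 0.1233·38 + 0.0767·15 + 0.1137·14 + 1.1533·78 = 124.1881
Δx_5 = L[5,1] · Δd_1 = 0.0866 · 16 = 1.3852

1.3852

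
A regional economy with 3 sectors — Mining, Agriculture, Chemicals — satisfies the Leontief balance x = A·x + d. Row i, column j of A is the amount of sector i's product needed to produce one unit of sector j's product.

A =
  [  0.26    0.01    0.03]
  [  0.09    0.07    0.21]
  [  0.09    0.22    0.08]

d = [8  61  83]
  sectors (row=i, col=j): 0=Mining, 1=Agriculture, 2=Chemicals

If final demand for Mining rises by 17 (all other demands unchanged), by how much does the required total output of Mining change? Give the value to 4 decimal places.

23.1322

Form M = I − A:
  [  0.74   -0.01   -0.03]
  [ -0.09    0.93   -0.21]
  [ -0.09   -0.22    0.92]
Leontief inverse L = M⁻¹:
  [  1.3607    0.0266    0.0504]
  [  0.1710    1.1400    0.2658]
  [  0.1740    0.2752    1.1554]
Total output x = L · d:
  x_0 = 1.3607·8 + 0.0266·61 + 0.0504·83 = 16.6921
  x_1 = 0.1710·8 + 1.1400·61 + 0.2658·83 = 92.9671
  x_2 = 0.1740·8 + 0.2752·61 + 1.1554·83 = 114.0816
Δx_0 = L[0,0] · Δd_0 = 1.3607 · 17 = 23.1322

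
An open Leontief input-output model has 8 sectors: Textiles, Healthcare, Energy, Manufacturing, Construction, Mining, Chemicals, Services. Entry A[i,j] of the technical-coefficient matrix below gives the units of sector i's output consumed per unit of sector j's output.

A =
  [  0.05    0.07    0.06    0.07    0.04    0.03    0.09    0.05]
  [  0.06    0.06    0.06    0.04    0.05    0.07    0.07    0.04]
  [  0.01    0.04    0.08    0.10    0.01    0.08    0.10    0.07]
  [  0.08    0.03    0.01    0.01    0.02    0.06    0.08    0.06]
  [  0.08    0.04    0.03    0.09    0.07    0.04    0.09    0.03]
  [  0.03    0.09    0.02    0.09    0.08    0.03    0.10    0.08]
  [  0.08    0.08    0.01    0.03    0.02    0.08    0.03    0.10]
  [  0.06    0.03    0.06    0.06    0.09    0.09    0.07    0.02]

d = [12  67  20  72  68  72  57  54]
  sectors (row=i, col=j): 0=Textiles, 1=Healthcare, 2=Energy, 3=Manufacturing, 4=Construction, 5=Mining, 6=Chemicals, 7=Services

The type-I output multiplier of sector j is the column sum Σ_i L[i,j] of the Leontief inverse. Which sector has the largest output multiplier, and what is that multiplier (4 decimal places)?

Chemicals (2.1355)

Form M = I − A:
  [  0.95   -0.07   -0.06   -0.07   -0.04   -0.03   -0.09   -0.05]
  [ -0.06    0.94   -0.06   -0.04   -0.05   -0.07   -0.07   -0.04]
  [ -0.01   -0.04    0.92   -0.10   -0.01   -0.08   -0.10   -0.07]
  [ -0.08   -0.03   -0.01    0.99   -0.02   -0.06   -0.08   -0.06]
  [ -0.08   -0.04   -0.03   -0.09    0.93   -0.04   -0.09   -0.03]
  [ -0.03   -0.09   -0.02   -0.09   -0.08    0.97   -0.10   -0.08]
  [ -0.08   -0.08   -0.01   -0.03   -0.02   -0.08    0.97   -0.10]
  [ -0.06   -0.03   -0.06   -0.06   -0.09   -0.09   -0.07    0.98]
Leontief inverse L = M⁻¹:
  [  1.0990    0.1168    0.0930    0.1169    0.0770    0.0823    0.1524    0.0993]
  [  0.1067    1.1081    0.0930    0.0901    0.0889    0.1195    0.1339    0.0890]
  [  0.0606    0.0901    1.1130    0.1500    0.0501    0.1369    0.1670    0.1252]
  [  0.1175    0.0694    0.0352    1.0483    0.0524    0.0982    0.1281    0.0982]
  [  0.1320    0.0882    0.0608    0.1375    1.1081    0.0898    0.1541    0.0801]
  [  0.0890    0.1417    0.0548    0.1411    0.1252    1.0886    0.1692    0.1328]
  [  0.1252    0.1259    0.0432    0.0773    0.0625    0.1272    1.0917    0.1430]
  [  0.1107    0.0809    0.0925    0.1144    0.1314    0.1404    0.1392    1.0727]
Total output x = L · d:
  x_0 = 1.0990·12 + 0.1168·67 + 0.0930·20 + 0.1169·72 + 0.0770·68 + 0.0823·72 + 0.1524·57 + 0.0993·54 = 56.5072
  x_1 = 0.1067·12 + 1.1081·67 + 0.0930·20 + 0.0901·72 + 0.0889·68 + 0.1195·72 + 0.1339·57 + 0.0890·54 = 110.9425
  x_2 = 0.0606·12 + 0.0901·67 + 1.1130·20 + 0.1500·72 + 0.0501·68 + 0.1369·72 + 0.1670·57 + 0.1252·54 = 69.3729
  x_3 = 0.1175·12 + 0.0694·67 + 0.0352·20 + 1.0483·72 + 0.0524·68 + 0.0982·72 + 0.1281·57 + 0.0982·54 = 105.4823
  x_4 = 0.1320·12 + 0.0882·67 + 0.0608·20 + 0.1375·72 + 1.1081·68 + 0.0898·72 + 0.1541·57 + 0.0801·54 = 113.5289
  x_5 = 0.0890·12 + 0.1417·67 + 0.0548·20 + 0.1411·72 + 0.1252·68 + 1.0886·72 + 0.1692·57 + 0.1328·54 = 125.5214
  x_6 = 0.1252·12 + 0.1259·67 + 0.0432·20 + 0.0773·72 + 0.0625·68 + 0.1272·72 + 1.0917·57 + 0.1430·54 = 99.7325
  x_7 = 0.1107·12 + 0.0809·67 + 0.0925·20 + 0.1144·72 + 0.1314·68 + 0.1404·72 + 0.1392·57 + 1.0727·54 = 101.7406
Output multipliers (column sums of L):
  Textiles: 1.8406
  Healthcare: 1.8211
  Energy: 1.5856
  Manufacturing: 1.8756
  Construction: 1.6957
  Mining: 1.8829
  Chemicals: 2.1355
  Services: 1.8403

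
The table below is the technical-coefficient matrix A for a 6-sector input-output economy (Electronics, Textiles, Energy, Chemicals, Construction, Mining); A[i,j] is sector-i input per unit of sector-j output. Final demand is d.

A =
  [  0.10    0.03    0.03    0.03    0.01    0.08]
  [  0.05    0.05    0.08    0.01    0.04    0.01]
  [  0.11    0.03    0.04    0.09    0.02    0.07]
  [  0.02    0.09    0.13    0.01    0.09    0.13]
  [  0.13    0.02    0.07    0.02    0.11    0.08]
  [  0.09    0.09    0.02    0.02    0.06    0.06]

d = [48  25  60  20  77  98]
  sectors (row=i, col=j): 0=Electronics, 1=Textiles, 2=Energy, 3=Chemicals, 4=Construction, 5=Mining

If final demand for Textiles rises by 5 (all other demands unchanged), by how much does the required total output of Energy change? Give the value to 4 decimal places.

0.3019

Form M = I − A:
  [  0.90   -0.03   -0.03   -0.03   -0.01   -0.08]
  [ -0.05    0.95   -0.08   -0.01   -0.04   -0.01]
  [ -0.11   -0.03    0.96   -0.09   -0.02   -0.07]
  [ -0.02   -0.09   -0.13    0.99   -0.09   -0.13]
  [ -0.13   -0.02   -0.07   -0.02    0.89   -0.08]
  [ -0.09   -0.09   -0.02   -0.02   -0.06    0.94]
Leontief inverse L = M⁻¹:
  [  1.1360    0.0524    0.0499    0.0423    0.0279    0.1092]
  [  0.0833    1.0651    0.0994    0.0241    0.0558    0.0339]
  [  0.1547    0.0604    1.0716    0.1059    0.0468    0.1122]
  [  0.0861    0.1253    0.1662    1.0352    0.1268    0.1750]
  [  0.1940    0.0494    0.1018    0.0413    1.1431    0.1276]
  [  0.1342    0.1141    0.0471    0.0333    0.0847    1.0918]
Total output x = L · d:
  x_0 = 1.1360·48 + 0.0524·25 + 0.0499·60 + 0.0423·20 + 0.0279·77 + 0.1092·98 = 72.5213
  x_1 = 0.0833·48 + 1.0651·25 + 0.0994·60 + 0.0241·20 + 0.0558·77 + 0.0339·98 = 44.6884
  x_2 = 0.1547·48 + 0.0604·25 + 1.0716·60 + 0.1059·20 + 0.0468·77 + 0.1122·98 = 89.9543
  x_3 = 0.0861·48 + 0.1253·25 + 0.1662·60 + 1.0352·20 + 0.1268·77 + 0.1750·98 = 64.8544
  x_4 = 0.1940·48 + 0.0494·25 + 0.1018·60 + 0.0413·20 + 1.1431·77 + 0.1276·98 = 117.9996
  x_5 = 0.1342·48 + 0.1141·25 + 0.0471·60 + 0.0333·20 + 0.0847·77 + 1.0918·98 = 126.3032
Δx_2 = L[2,1] · Δd_1 = 0.0604 · 5 = 0.3019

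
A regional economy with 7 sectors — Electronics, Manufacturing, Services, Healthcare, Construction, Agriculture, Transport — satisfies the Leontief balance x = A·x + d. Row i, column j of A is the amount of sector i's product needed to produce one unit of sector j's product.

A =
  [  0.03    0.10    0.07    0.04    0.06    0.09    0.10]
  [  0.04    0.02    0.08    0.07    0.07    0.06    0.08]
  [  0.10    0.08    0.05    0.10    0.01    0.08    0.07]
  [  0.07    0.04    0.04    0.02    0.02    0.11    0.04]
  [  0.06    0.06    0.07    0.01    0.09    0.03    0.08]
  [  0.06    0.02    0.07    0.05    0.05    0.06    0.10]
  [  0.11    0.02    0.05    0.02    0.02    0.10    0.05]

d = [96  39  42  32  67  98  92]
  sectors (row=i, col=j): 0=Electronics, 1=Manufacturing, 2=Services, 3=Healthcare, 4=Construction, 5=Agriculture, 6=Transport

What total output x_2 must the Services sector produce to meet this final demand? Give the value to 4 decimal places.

100.0587

Form M = I − A:
  [  0.97   -0.10   -0.07   -0.04   -0.06   -0.09   -0.10]
  [ -0.04    0.98   -0.08   -0.07   -0.07   -0.06   -0.08]
  [ -0.10   -0.08    0.95   -0.10   -0.01   -0.08   -0.07]
  [ -0.07   -0.04   -0.04    0.98   -0.02   -0.11   -0.04]
  [ -0.06   -0.06   -0.07   -0.01    0.91   -0.03   -0.08]
  [ -0.06   -0.02   -0.07   -0.05   -0.05    0.94   -0.10]
  [ -0.11   -0.02   -0.05   -0.02   -0.02   -0.10    0.95]
Leontief inverse L = M⁻¹:
  [  1.0888    0.1367    0.1221    0.0788    0.0974    0.1530    0.1627]
  [  0.0918    1.0551    0.1228    0.1013    0.1001    0.1157    0.1324]
  [  0.1555    0.1199    1.1013    0.1380    0.0457    0.1480    0.1328]
  [  0.1087    0.0680    0.0773    1.0477    0.0467    0.1547    0.0872]
  [  0.1080    0.0951    0.1134    0.0411    1.1228    0.0808    0.1325]
  [  0.1108    0.0545    0.1122    0.0807    0.0791    1.1156    0.1520]
  [  0.1524    0.0535    0.0905    0.0499    0.0487    0.1503    1.1019]
Total output x = L · d:
  x_0 = 1.0888·96 + 0.1367·39 + 0.1221·42 + 0.0788·32 + 0.0974·67 + 0.1530·98 + 0.1627·92 = 153.9883
  x_1 = 0.0918·96 + 1.0551·39 + 0.1228·42 + 0.1013·32 + 0.1001·67 + 0.1157·98 + 0.1324·92 = 88.5917
  x_2 = 0.1555·96 + 0.1199·39 + 1.1013·42 + 0.1380·32 + 0.0457·67 + 0.1480·98 + 0.1328·92 = 100.0587
  x_3 = 0.1087·96 + 0.0680·39 + 0.0773·42 + 1.0477·32 + 0.0467·67 + 0.1547·98 + 0.0872·92 = 76.1714
  x_4 = 0.1080·96 + 0.0951·39 + 0.1134·42 + 0.0411·32 + 1.1228·67 + 0.0808·98 + 0.1325·92 = 115.4942
  x_5 = 0.1108·96 + 0.0545·39 + 0.1122·42 + 0.0807·32 + 0.0791·67 + 1.1156·98 + 0.1520·92 = 148.6674
  x_6 = 0.1524·96 + 0.0535·39 + 0.0905·42 + 0.0499·32 + 0.0487·67 + 0.1503·98 + 1.1019·92 = 141.4879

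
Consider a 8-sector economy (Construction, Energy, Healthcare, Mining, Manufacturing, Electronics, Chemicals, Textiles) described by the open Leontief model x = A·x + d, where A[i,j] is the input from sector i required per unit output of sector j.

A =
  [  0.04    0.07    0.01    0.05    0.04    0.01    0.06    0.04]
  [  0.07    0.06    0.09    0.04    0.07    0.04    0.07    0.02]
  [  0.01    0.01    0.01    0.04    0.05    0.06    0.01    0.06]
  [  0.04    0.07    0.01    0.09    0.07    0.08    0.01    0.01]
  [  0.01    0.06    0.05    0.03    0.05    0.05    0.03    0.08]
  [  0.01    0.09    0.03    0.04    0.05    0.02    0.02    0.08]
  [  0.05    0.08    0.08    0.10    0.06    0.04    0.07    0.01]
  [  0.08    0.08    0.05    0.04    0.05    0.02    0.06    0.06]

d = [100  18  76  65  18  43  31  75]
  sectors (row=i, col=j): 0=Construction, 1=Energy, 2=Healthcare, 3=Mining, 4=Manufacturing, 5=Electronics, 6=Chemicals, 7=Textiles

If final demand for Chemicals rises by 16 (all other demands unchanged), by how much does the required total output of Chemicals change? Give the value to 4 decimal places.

Form M = I − A:
  [  0.96   -0.07   -0.01   -0.05   -0.04   -0.01   -0.06   -0.04]
  [ -0.07    0.94   -0.09   -0.04   -0.07   -0.04   -0.07   -0.02]
  [ -0.01   -0.01    0.99   -0.04   -0.05   -0.06   -0.01   -0.06]
  [ -0.04   -0.07   -0.01    0.91   -0.07   -0.08   -0.01   -0.01]
  [ -0.01   -0.06   -0.05   -0.03    0.95   -0.05   -0.03   -0.08]
  [ -0.01   -0.09   -0.03   -0.04   -0.05    0.98   -0.02   -0.08]
  [ -0.05   -0.08   -0.08   -0.10   -0.06   -0.04    0.93   -0.01]
  [ -0.08   -0.08   -0.05   -0.04   -0.05   -0.02   -0.06    0.94]
Leontief inverse L = M⁻¹:
  [  1.0636    0.1055    0.0356    0.0803    0.0706    0.0322    0.0847    0.0603]
  [  0.0966    1.1050    0.1207    0.0792    0.1105    0.0707    0.1000    0.0527]
  [  0.0256    0.0383    1.0265    0.0603    0.0722    0.0760    0.0254    0.0810]
  [  0.0623    0.1115    0.0352    1.1222    0.1050    0.1064    0.0330    0.0376]
  [  0.0343    0.0978    0.0766    0.0592    1.0827    0.0735    0.0545    0.1080]
  [  0.0354    0.1262    0.0572    0.0681    0.0821    1.0431    0.0450    0.1048]
  [  0.0793    0.1291    0.1127    0.1446    0.1052    0.0759    1.1006    0.0420]
  [  0.1104    0.1259    0.0819    0.0784    0.0898    0.0483    0.0926    1.0900]
Total output x = L · d:
  x_0 = 1.0636·100 + 0.1055·18 + 0.0356·76 + 0.0803·65 + 0.0706·18 + 0.0322·43 + 0.0847·31 + 0.0603·75 = 125.9798
  x_1 = 0.0966·100 + 1.1050·18 + 0.1207·76 + 0.0792·65 + 0.1105·18 + 0.0707·43 + 0.1000·31 + 0.0527·75 = 55.9589
  x_2 = 0.0256·100 + 0.0383·18 + 1.0265·76 + 0.0603·65 + 0.0722·18 + 0.0760·43 + 0.0254·31 + 0.0810·75 = 96.6099
  x_3 = 0.0623·100 + 0.1115·18 + 0.0352·76 + 1.1222·65 + 0.1050·18 + 0.1064·43 + 0.0330·31 + 0.0376·75 = 94.1575
  x_4 = 0.0343·100 + 0.0978·18 + 0.0766·76 + 0.0592·65 + 1.0827·18 + 0.0735·43 + 0.0545·31 + 0.1080·75 = 47.3004
  x_5 = 0.0354·100 + 0.1262·18 + 0.0572·76 + 0.0681·65 + 0.0821·18 + 1.0431·43 + 0.0450·31 + 0.1048·75 = 70.1768
  x_6 = 0.0793·100 + 0.1291·18 + 0.1127·76 + 0.1446·65 + 0.1052·18 + 0.0759·43 + 1.1006·31 + 0.0420·75 = 70.6395
  x_7 = 0.1104·100 + 0.1259·18 + 0.0819·76 + 0.0784·65 + 0.0898·18 + 0.0483·43 + 0.0926·31 + 1.0900·75 = 112.9349
Δx_6 = L[6,6] · Δd_6 = 1.1006 · 16 = 17.6096

17.6096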